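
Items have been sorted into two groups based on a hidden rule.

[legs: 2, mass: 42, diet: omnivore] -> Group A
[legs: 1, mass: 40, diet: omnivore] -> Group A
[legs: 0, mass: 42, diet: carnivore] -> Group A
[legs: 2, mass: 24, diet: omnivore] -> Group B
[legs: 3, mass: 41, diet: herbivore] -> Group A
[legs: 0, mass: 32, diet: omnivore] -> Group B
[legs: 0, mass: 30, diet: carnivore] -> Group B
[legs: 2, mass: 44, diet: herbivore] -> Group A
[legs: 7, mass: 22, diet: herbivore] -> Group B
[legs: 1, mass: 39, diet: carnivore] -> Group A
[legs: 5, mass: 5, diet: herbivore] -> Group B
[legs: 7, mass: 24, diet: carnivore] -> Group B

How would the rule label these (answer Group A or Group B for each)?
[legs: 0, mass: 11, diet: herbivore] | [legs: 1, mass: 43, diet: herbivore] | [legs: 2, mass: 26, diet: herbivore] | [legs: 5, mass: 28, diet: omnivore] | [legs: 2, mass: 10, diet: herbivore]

One predicate separates the groups cleanly: mass ≥ 39.

Group B, Group A, Group B, Group B, Group B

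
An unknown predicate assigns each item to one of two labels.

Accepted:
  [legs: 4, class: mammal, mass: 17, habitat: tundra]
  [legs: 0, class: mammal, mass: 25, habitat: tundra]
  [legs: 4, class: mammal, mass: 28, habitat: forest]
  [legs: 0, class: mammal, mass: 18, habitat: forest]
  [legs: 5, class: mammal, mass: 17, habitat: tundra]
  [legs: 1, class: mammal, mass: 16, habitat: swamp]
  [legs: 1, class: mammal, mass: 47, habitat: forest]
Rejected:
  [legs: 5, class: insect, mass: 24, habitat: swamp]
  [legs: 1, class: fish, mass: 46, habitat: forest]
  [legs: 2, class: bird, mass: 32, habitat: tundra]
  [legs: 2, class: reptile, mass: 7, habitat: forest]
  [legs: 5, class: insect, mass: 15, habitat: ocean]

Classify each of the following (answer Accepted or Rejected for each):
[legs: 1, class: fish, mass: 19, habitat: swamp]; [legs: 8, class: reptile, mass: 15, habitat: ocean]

Every 'Accepted' example satisfies: class is mammal. None of the 'Rejected' examples do.

Rejected, Rejected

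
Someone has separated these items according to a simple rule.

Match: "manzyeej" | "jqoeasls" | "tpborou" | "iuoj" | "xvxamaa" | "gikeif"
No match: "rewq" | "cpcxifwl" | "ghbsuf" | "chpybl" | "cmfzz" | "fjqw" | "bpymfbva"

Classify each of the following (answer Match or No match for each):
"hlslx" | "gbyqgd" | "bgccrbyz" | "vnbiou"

Rule: has ≥ 2 vowels. This holds for each 'Match' example and fails for each 'No match' one.
"hlslx" — 0 vowels, hence No match. "gbyqgd" — 0 vowels, hence No match. "bgccrbyz" — 0 vowels, hence No match. "vnbiou" — 3 vowels, hence Match.

No match, No match, No match, Match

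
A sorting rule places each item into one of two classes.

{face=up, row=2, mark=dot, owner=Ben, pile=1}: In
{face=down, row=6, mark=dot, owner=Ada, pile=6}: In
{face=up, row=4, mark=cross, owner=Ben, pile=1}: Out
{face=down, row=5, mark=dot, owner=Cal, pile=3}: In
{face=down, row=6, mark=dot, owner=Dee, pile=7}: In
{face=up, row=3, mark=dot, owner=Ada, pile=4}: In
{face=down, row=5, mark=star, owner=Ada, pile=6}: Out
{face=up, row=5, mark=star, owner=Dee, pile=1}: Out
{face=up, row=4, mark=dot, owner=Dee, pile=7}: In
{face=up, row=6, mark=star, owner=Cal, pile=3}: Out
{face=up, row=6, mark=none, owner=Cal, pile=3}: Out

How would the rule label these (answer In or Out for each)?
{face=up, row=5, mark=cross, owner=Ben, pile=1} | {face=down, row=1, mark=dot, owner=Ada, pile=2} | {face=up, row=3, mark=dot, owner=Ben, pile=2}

Out, In, In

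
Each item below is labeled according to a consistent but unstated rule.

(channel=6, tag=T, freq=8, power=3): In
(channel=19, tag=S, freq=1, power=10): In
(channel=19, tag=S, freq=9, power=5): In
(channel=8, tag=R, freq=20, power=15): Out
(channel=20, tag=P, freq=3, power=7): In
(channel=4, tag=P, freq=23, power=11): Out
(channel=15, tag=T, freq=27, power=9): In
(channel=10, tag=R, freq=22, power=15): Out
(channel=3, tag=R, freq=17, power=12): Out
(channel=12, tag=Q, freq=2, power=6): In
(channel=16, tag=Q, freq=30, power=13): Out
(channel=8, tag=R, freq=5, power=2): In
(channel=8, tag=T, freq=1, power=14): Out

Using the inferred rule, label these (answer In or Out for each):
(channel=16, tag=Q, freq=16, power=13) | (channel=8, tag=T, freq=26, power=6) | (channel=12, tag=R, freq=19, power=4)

Out, In, In

The common property of the 'In' items is: power ≤ 10. No 'Out' item has it.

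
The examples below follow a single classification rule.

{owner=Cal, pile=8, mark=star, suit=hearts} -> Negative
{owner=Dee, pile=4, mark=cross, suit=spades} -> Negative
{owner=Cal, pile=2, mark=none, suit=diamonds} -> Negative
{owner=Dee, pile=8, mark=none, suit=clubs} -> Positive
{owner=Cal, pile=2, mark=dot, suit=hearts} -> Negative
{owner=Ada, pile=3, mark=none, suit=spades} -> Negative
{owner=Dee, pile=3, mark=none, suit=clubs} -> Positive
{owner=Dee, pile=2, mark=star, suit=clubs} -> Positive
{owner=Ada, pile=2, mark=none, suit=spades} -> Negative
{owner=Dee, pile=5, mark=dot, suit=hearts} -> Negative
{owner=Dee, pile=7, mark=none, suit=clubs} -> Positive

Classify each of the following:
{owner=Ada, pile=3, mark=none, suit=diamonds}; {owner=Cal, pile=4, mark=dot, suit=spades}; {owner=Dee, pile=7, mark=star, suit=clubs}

Every 'Positive' example satisfies: suit is clubs. None of the 'Negative' examples do.
Negative: {owner=Ada, pile=3, mark=none, suit=diamonds}, since suit is diamonds.
Negative: {owner=Cal, pile=4, mark=dot, suit=spades}, since suit is spades.
Positive: {owner=Dee, pile=7, mark=star, suit=clubs}, since suit is clubs.

Negative, Negative, Positive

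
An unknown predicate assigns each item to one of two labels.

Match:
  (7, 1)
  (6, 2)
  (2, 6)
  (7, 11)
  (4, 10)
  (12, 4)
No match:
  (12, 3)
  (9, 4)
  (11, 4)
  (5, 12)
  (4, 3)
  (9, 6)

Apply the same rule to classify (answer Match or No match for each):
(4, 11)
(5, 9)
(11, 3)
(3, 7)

No match, Match, Match, Match

Comparing the two groups points to one rule — sum is even.
(4, 11): 4+11 = 15, does not fit → No match.
(5, 9): 5+9 = 14, fits → Match.
(11, 3): 11+3 = 14, fits → Match.
(3, 7): 3+7 = 10, fits → Match.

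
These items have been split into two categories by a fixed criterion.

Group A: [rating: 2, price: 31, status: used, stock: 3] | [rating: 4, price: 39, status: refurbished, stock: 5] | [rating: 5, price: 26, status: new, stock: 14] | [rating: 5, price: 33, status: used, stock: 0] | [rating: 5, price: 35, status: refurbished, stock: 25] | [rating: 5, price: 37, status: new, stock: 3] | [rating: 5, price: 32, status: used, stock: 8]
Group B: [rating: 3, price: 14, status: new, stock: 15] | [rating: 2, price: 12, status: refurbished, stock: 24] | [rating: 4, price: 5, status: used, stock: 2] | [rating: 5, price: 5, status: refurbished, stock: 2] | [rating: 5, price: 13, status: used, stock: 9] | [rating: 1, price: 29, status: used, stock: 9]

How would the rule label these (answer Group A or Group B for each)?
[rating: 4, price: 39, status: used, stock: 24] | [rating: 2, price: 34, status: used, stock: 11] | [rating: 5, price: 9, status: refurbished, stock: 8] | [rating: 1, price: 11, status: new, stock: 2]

'Group A' ⟺ rating ≥ 2 AND price ≥ 26.

Group A, Group A, Group B, Group B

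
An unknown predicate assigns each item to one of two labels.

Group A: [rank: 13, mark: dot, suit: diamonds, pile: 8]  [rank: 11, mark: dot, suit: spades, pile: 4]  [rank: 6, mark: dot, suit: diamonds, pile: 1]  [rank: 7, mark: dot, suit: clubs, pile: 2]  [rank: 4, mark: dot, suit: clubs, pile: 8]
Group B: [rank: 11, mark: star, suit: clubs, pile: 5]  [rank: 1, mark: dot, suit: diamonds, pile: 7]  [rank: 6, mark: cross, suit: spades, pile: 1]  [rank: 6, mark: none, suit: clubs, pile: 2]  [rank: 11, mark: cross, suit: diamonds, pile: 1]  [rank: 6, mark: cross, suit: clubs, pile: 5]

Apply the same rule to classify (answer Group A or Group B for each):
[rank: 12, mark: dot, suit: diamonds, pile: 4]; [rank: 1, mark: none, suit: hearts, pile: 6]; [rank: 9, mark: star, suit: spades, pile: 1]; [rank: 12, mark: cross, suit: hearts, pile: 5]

'Group A' ⟺ mark is dot AND rank ≥ 4.

Group A, Group B, Group B, Group B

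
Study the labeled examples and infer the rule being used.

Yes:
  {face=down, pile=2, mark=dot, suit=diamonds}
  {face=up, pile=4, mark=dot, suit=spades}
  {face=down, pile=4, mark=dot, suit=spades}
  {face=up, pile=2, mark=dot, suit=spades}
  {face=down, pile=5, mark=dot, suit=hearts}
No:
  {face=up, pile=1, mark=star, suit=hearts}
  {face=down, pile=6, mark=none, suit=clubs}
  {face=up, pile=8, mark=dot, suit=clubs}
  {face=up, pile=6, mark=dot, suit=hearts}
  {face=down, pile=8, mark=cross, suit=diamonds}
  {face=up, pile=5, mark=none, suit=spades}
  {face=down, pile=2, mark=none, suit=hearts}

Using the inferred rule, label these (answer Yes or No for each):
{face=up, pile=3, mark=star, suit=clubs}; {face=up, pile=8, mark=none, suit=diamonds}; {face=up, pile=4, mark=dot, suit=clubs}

No, No, Yes

Every 'Yes' example satisfies: mark is dot AND pile ≤ 5. None of the 'No' examples do.
{face=up, pile=3, mark=star, suit=clubs}: mark is star, pile = 3, does not satisfy this → No. {face=up, pile=8, mark=none, suit=diamonds}: mark is none, pile = 8, does not satisfy this → No. {face=up, pile=4, mark=dot, suit=clubs}: mark is dot, pile = 4, meets the rule → Yes.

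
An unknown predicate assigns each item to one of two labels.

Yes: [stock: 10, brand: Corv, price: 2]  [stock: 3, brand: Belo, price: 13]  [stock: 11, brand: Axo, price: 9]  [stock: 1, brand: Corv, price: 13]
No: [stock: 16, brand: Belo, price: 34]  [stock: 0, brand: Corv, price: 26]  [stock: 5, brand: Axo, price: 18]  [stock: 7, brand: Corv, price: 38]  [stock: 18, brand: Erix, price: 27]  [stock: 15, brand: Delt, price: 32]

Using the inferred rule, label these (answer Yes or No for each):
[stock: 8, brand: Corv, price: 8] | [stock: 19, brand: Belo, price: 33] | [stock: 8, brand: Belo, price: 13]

All 'Yes' examples share one property — price ≤ 13 — and every 'No' example lacks it.

Yes, No, Yes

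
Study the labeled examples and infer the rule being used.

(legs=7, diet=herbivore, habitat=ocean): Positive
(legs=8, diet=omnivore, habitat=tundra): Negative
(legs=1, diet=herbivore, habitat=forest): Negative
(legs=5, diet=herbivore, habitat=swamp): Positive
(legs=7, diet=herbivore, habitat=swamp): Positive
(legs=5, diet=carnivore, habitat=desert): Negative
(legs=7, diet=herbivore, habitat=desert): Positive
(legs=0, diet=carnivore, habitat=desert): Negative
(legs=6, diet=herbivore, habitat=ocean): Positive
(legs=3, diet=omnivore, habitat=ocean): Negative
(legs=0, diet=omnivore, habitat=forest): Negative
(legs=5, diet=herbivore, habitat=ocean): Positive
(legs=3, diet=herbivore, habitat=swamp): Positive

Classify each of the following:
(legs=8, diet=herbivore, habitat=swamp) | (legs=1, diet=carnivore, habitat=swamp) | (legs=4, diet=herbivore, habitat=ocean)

Positive, Negative, Positive

Rule: diet is herbivore AND legs ≥ 3. This holds for each 'Positive' example and fails for each 'Negative' one.
(legs=8, diet=herbivore, habitat=swamp): diet is herbivore, legs = 8 — matches, so Positive.
(legs=1, diet=carnivore, habitat=swamp): diet is carnivore, legs = 1 — does not fit, so Negative.
(legs=4, diet=herbivore, habitat=ocean): diet is herbivore, legs = 4 — matches, so Positive.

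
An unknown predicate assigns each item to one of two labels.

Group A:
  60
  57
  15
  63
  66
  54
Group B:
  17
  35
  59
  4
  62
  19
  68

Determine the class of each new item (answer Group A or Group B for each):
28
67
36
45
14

Group B, Group B, Group A, Group A, Group B

The classifier is using: multiple of 3.
28: 28 = 3·9 + 1, doesn't qualify → Group B. 67: 67 = 3·22 + 1, doesn't qualify → Group B. 36: 36 = 3·12, meets the rule → Group A. 45: 45 = 3·15, meets the rule → Group A. 14: 14 = 3·4 + 2, doesn't qualify → Group B.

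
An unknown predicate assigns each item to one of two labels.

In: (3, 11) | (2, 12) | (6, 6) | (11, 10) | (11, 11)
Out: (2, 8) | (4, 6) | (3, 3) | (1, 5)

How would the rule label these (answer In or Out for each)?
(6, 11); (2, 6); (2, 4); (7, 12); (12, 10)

In, Out, Out, In, In

Rule: sum ≥ 12. This holds for each 'In' example and fails for each 'Out' one.
In: (6, 11), since 6+11 = 17. Out: (2, 6), since 2+6 = 8. Out: (2, 4), since 2+4 = 6. In: (7, 12), since 7+12 = 19. In: (12, 10), since 12+10 = 22.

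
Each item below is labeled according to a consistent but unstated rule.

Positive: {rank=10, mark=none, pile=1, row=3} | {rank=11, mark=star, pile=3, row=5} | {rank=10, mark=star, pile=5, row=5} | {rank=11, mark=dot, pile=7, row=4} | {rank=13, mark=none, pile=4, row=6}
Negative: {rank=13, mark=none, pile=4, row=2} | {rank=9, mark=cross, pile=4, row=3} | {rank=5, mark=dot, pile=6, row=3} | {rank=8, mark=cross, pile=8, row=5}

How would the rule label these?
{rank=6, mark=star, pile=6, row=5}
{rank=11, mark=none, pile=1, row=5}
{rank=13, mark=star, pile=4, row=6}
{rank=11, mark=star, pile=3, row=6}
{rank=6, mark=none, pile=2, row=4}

The common property of the 'Positive' items is: rank ≥ 10 AND row ≥ 3. No 'Negative' item has it.
{rank=6, mark=star, pile=6, row=5}: rank = 6, row = 5 — does not pass, so Negative.
{rank=11, mark=none, pile=1, row=5}: rank = 11, row = 5 — has this property, so Positive.
{rank=13, mark=star, pile=4, row=6}: rank = 13, row = 6 — has this property, so Positive.
{rank=11, mark=star, pile=3, row=6}: rank = 11, row = 6 — has this property, so Positive.
{rank=6, mark=none, pile=2, row=4}: rank = 6, row = 4 — does not pass, so Negative.

Negative, Positive, Positive, Positive, Negative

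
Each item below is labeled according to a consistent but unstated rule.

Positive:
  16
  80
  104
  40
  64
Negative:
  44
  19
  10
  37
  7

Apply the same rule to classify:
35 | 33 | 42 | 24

Negative, Negative, Negative, Positive

The simplest hypothesis consistent with all the labels is: multiple of 8.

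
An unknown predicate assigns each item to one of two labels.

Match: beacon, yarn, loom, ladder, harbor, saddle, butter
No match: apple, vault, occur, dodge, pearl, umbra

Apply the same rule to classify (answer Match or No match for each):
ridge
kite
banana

No match, Match, Match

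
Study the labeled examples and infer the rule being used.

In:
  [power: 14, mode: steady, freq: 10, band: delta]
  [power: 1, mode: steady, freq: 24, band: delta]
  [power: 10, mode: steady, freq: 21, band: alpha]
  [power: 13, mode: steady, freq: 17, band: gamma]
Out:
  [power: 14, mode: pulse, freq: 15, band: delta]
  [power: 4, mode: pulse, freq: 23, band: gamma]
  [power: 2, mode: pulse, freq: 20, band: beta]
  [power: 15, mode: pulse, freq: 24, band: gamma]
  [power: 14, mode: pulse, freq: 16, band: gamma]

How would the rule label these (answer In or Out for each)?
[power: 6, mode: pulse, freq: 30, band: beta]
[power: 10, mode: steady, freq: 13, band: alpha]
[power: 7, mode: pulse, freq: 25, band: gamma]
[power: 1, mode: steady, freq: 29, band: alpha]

Out, In, Out, In

One predicate separates the groups cleanly: mode is steady.
[power: 6, mode: pulse, freq: 30, band: beta]: mode is pulse, does not satisfy this → Out.
[power: 10, mode: steady, freq: 13, band: alpha]: mode is steady, has this property → In.
[power: 7, mode: pulse, freq: 25, band: gamma]: mode is pulse, does not satisfy this → Out.
[power: 1, mode: steady, freq: 29, band: alpha]: mode is steady, has this property → In.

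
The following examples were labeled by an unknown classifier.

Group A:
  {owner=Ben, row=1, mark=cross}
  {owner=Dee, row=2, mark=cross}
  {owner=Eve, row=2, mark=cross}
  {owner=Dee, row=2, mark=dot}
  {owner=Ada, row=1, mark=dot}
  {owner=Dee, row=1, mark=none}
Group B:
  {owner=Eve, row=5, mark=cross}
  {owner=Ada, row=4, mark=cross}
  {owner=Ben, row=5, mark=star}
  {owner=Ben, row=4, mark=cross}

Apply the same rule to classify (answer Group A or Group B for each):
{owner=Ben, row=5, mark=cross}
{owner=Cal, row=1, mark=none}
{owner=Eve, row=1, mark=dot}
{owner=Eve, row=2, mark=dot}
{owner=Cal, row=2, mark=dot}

Group B, Group A, Group A, Group A, Group A

The simplest hypothesis consistent with all the labels is: row ≤ 2.
{owner=Ben, row=5, mark=cross}: Group B (row = 5). {owner=Cal, row=1, mark=none}: Group A (row = 1). {owner=Eve, row=1, mark=dot}: Group A (row = 1). {owner=Eve, row=2, mark=dot}: Group A (row = 2). {owner=Cal, row=2, mark=dot}: Group A (row = 2).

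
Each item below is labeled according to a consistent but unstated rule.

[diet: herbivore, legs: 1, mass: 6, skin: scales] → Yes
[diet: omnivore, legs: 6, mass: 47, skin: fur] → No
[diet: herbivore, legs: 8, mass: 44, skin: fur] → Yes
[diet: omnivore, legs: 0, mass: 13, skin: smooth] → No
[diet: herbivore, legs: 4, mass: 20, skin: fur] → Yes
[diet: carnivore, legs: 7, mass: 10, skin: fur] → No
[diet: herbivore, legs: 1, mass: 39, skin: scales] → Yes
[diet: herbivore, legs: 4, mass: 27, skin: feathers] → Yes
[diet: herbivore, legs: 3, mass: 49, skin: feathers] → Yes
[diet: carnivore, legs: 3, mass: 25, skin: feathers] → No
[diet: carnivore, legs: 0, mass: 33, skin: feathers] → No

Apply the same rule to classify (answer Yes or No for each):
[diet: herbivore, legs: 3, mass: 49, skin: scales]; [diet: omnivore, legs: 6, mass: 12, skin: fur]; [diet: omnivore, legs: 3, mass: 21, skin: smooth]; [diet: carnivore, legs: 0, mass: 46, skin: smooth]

Yes, No, No, No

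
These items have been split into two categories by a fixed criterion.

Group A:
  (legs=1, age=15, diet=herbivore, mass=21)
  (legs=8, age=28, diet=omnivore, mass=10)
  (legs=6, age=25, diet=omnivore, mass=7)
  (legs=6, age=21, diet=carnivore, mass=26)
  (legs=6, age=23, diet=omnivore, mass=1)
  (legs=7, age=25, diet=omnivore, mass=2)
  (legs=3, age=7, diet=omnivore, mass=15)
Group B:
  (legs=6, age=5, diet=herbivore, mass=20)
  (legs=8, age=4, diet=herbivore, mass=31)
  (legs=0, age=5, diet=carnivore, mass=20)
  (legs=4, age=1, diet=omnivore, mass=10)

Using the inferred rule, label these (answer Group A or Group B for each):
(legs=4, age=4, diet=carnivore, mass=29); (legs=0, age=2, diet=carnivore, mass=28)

Group B, Group B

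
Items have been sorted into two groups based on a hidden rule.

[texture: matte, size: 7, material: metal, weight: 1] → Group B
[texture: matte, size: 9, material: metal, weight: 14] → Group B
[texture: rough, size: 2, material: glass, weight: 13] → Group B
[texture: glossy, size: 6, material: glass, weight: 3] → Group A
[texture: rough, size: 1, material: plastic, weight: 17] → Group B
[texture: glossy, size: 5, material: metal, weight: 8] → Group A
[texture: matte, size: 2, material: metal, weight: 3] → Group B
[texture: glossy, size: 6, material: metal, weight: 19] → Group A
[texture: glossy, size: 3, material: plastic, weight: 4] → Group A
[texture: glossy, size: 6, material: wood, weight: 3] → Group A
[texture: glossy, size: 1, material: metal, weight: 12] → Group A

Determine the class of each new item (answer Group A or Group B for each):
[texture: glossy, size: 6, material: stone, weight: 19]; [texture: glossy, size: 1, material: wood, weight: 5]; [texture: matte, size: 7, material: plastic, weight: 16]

The rule appears to be: texture is glossy.
[texture: glossy, size: 6, material: stone, weight: 19]: texture is glossy, passes → Group A. [texture: glossy, size: 1, material: wood, weight: 5]: texture is glossy, passes → Group A. [texture: matte, size: 7, material: plastic, weight: 16]: texture is matte, lacks this property → Group B.

Group A, Group A, Group B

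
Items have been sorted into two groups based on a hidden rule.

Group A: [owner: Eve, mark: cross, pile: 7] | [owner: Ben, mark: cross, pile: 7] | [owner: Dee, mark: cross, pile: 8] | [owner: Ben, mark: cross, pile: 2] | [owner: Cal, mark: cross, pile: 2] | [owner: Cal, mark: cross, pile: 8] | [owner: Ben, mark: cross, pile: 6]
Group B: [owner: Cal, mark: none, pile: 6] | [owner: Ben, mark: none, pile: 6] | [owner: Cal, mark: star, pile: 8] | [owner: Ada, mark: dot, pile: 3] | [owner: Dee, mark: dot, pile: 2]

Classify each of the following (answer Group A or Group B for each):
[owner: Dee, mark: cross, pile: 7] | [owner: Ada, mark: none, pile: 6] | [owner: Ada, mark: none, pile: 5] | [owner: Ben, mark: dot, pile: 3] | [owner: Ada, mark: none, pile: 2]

Group A, Group B, Group B, Group B, Group B

The rule appears to be: mark is cross.
[owner: Dee, mark: cross, pile: 7]: mark is cross, satisfies this → Group A.
[owner: Ada, mark: none, pile: 6]: mark is none, doesn't match → Group B.
[owner: Ada, mark: none, pile: 5]: mark is none, doesn't match → Group B.
[owner: Ben, mark: dot, pile: 3]: mark is dot, doesn't match → Group B.
[owner: Ada, mark: none, pile: 2]: mark is none, doesn't match → Group B.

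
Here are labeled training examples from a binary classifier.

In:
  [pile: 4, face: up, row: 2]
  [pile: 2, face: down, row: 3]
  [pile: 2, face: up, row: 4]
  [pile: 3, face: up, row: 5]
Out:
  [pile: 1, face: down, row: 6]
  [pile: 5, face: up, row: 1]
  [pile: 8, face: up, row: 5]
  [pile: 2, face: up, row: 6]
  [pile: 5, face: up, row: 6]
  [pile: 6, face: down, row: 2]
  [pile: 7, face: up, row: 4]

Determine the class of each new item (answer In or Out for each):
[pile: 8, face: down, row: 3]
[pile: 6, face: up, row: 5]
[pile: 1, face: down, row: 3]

Out, Out, In

All 'In' examples share one property — pile ≤ 4 AND row ≤ 5 — and every 'Out' example lacks it.
[pile: 8, face: down, row: 3] — pile = 8, row = 3, hence Out.
[pile: 6, face: up, row: 5] — pile = 6, row = 5, hence Out.
[pile: 1, face: down, row: 3] — pile = 1, row = 3, hence In.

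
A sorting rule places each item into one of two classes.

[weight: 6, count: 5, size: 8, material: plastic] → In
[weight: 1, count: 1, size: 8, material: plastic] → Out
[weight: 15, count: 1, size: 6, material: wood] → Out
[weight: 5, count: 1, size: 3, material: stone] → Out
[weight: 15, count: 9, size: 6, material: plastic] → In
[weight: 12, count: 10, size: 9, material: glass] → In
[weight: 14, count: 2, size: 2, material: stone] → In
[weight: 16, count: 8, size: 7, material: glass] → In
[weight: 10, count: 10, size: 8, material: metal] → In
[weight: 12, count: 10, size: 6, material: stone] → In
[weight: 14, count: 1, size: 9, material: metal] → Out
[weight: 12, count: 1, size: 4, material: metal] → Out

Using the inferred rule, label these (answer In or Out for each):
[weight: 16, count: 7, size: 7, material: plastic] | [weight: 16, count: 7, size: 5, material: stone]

In, In

A rule that fits every label: count ≥ 2 — true of each 'In' example, false of each 'Out' one.
[weight: 16, count: 7, size: 7, material: plastic]: count = 7, has this property → In.
[weight: 16, count: 7, size: 5, material: stone]: count = 7, has this property → In.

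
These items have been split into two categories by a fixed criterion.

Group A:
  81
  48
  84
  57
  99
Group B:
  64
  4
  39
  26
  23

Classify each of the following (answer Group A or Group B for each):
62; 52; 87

Group B, Group B, Group A

The pattern is that an item is 'Group A' exactly when: multiple of 3 AND at least 48.
62 — 62 = 3·20 + 2, 62 ≥ 48, hence Group B.
52 — 52 = 3·17 + 1, 52 ≥ 48, hence Group B.
87 — 87 = 3·29, 87 ≥ 48, hence Group A.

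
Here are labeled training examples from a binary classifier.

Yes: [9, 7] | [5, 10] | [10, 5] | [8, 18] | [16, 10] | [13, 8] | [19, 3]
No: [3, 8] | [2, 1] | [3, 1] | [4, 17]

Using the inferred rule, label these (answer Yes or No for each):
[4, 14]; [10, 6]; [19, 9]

No, Yes, Yes

Every 'Yes' example satisfies: first ≥ 5. None of the 'No' examples do.
No: [4, 14], since first 4.
Yes: [10, 6], since first 10.
Yes: [19, 9], since first 19.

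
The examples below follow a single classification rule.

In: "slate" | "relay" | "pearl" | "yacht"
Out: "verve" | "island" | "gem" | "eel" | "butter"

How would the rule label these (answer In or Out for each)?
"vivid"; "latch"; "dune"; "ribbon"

Out, In, Out, Out

The classifier is using: odd length AND contains 'a'.
"vivid": length 5, no 'a' — does not satisfy this, so Out. "latch": length 5, has 'a' — satisfies this, so In. "dune": length 4, no 'a' — does not satisfy this, so Out. "ribbon": length 6, no 'a' — does not satisfy this, so Out.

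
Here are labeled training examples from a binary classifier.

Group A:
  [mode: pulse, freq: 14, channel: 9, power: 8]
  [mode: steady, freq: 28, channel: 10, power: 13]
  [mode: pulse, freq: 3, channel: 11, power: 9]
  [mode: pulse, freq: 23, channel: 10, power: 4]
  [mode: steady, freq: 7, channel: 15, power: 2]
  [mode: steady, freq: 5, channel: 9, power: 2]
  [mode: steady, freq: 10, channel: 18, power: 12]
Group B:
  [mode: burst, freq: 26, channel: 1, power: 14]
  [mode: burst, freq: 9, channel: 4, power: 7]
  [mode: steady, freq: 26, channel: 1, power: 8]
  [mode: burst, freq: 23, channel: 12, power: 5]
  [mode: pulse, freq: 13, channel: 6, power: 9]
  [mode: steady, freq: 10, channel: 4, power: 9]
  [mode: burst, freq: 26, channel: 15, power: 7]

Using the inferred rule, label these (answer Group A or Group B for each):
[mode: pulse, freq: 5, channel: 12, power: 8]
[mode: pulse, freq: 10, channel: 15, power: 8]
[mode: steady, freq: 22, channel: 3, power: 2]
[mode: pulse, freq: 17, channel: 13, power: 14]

'Group A' ⟺ mode is not burst AND channel ≥ 9.
[mode: pulse, freq: 5, channel: 12, power: 8]: mode is pulse, channel = 12 — qualifies, so Group A.
[mode: pulse, freq: 10, channel: 15, power: 8]: mode is pulse, channel = 15 — qualifies, so Group A.
[mode: steady, freq: 22, channel: 3, power: 2]: mode is steady, channel = 3 — fails this test, so Group B.
[mode: pulse, freq: 17, channel: 13, power: 14]: mode is pulse, channel = 13 — qualifies, so Group A.

Group A, Group A, Group B, Group A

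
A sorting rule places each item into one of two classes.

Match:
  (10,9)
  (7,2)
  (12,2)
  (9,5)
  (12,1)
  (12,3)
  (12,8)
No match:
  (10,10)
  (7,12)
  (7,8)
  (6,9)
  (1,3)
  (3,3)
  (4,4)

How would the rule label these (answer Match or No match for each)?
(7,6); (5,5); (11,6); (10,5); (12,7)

Rule: first > second. This holds for each 'Match' example and fails for each 'No match' one.
(7,6) → 7 > 6 → Match.
(5,5) → 5 = 5 → No match.
(11,6) → 11 > 6 → Match.
(10,5) → 10 > 5 → Match.
(12,7) → 12 > 7 → Match.

Match, No match, Match, Match, Match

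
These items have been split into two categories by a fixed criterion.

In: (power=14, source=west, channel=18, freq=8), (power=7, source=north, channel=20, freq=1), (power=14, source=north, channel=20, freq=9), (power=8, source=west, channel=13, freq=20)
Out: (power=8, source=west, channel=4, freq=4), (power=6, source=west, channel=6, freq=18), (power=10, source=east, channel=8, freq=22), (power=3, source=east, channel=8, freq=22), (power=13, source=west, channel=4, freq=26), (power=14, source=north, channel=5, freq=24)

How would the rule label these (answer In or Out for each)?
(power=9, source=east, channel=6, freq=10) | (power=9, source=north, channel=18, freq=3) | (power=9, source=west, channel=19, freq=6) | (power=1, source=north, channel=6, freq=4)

Out, In, In, Out

One predicate separates the groups cleanly: channel ≥ 13.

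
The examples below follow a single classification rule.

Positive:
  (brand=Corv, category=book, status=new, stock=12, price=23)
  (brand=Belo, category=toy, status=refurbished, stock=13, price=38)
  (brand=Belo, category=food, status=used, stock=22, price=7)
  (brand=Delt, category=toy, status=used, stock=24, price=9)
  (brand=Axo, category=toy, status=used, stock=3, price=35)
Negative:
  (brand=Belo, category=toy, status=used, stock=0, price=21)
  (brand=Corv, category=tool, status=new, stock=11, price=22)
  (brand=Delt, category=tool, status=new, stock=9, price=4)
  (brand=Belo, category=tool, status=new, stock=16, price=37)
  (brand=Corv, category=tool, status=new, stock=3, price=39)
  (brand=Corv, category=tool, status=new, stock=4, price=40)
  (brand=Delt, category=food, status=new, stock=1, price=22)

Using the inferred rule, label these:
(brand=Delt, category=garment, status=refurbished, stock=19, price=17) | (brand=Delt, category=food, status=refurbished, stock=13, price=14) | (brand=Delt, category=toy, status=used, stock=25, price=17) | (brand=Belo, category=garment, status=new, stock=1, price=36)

Positive, Positive, Positive, Negative

All 'Positive' examples share one property — category is not tool AND stock ≥ 3 — and every 'Negative' example lacks it.
(brand=Delt, category=garment, status=refurbished, stock=19, price=17) → category is garment, stock = 19 → Positive. (brand=Delt, category=food, status=refurbished, stock=13, price=14) → category is food, stock = 13 → Positive. (brand=Delt, category=toy, status=used, stock=25, price=17) → category is toy, stock = 25 → Positive. (brand=Belo, category=garment, status=new, stock=1, price=36) → category is garment, stock = 1 → Negative.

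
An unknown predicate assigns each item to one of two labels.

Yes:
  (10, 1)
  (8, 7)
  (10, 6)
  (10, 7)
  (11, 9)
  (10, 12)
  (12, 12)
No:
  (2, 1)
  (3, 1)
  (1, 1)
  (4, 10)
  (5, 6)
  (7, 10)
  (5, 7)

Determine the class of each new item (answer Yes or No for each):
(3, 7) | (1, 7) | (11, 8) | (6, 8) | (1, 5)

One predicate separates the groups cleanly: first ≥ 8.
(3, 7): No (first 3).
(1, 7): No (first 1).
(11, 8): Yes (first 11).
(6, 8): No (first 6).
(1, 5): No (first 1).

No, No, Yes, No, No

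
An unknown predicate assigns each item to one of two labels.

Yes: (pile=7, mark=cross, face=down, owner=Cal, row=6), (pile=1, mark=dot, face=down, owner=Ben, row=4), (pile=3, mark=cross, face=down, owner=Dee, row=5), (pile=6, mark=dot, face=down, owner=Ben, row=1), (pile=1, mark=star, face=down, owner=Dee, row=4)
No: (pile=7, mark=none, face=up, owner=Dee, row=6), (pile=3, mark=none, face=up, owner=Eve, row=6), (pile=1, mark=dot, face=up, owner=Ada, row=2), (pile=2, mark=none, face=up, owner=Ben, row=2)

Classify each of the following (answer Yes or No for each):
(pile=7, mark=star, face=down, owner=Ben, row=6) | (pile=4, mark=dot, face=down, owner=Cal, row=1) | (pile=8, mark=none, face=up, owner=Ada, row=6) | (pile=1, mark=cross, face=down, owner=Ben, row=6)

Yes, Yes, No, Yes

'Yes' ⟺ face is down.
(pile=7, mark=star, face=down, owner=Ben, row=6) → face is down → Yes. (pile=4, mark=dot, face=down, owner=Cal, row=1) → face is down → Yes. (pile=8, mark=none, face=up, owner=Ada, row=6) → face is up → No. (pile=1, mark=cross, face=down, owner=Ben, row=6) → face is down → Yes.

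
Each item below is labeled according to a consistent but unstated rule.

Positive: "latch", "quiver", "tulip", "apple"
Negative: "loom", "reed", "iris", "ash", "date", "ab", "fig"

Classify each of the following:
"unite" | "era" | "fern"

The simplest hypothesis consistent with all the labels is: length ≥ 5.
"unite" — length 5, hence Positive. "era" — length 3, hence Negative. "fern" — length 4, hence Negative.

Positive, Negative, Negative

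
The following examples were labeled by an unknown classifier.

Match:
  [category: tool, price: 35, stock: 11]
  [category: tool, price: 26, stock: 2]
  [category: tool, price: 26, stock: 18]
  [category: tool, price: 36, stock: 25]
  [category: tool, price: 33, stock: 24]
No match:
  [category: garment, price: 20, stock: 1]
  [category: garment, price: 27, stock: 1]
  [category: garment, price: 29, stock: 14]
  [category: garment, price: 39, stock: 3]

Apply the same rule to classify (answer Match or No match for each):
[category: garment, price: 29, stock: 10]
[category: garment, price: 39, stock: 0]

No match, No match

Every 'Match' example satisfies: category is tool. None of the 'No match' examples do.
[category: garment, price: 29, stock: 10]: category is garment, does not satisfy this → No match.
[category: garment, price: 39, stock: 0]: category is garment, does not satisfy this → No match.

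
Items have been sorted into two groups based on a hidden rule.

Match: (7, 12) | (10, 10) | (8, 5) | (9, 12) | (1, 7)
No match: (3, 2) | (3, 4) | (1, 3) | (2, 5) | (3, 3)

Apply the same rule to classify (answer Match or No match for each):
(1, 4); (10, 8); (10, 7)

The rule appears to be: sum ≥ 8.

No match, Match, Match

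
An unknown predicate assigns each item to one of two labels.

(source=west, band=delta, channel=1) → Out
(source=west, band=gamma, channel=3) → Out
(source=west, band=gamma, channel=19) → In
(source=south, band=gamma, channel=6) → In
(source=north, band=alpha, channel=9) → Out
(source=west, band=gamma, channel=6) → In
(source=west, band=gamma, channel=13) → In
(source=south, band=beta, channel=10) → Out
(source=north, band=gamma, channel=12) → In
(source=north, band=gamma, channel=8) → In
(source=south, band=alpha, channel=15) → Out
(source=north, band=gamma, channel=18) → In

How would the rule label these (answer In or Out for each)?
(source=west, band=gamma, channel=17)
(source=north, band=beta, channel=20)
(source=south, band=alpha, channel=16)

'In' ⟺ band is gamma AND channel ≥ 6.

In, Out, Out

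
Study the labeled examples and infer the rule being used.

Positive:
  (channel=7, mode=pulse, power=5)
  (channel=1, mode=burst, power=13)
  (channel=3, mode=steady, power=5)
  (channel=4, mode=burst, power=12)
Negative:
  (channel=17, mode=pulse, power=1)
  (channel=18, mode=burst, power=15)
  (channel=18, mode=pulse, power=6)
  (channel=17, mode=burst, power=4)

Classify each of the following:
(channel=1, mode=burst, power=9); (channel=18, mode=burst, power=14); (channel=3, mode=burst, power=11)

The simplest hypothesis consistent with all the labels is: channel ≤ 7.
(channel=1, mode=burst, power=9): Positive (channel = 1).
(channel=18, mode=burst, power=14): Negative (channel = 18).
(channel=3, mode=burst, power=11): Positive (channel = 3).

Positive, Negative, Positive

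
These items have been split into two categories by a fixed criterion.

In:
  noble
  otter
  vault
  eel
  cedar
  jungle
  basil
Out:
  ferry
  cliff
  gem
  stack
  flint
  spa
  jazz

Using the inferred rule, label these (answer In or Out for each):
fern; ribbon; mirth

One predicate separates the groups cleanly: has ≥ 2 vowels.
Out: fern, since 1 vowel.
In: ribbon, since 2 vowels.
Out: mirth, since 1 vowel.

Out, In, Out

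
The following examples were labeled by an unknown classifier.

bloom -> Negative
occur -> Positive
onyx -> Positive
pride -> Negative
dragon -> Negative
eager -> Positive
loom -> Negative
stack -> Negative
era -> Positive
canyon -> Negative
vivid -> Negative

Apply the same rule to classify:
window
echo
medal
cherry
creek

The common property of the 'Positive' items is: starts with a vowel. No 'Negative' item has it.
window — starts with 'w', hence Negative.
echo — starts with 'e', hence Positive.
medal — starts with 'm', hence Negative.
cherry — starts with 'c', hence Negative.
creek — starts with 'c', hence Negative.

Negative, Positive, Negative, Negative, Negative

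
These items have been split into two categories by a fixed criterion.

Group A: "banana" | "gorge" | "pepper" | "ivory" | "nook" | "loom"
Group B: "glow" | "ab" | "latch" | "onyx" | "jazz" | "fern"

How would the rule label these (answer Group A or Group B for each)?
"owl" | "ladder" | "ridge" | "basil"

Rule: has ≥ 2 vowels. This holds for each 'Group A' example and fails for each 'Group B' one.
"owl" → 1 vowel → Group B. "ladder" → 2 vowels → Group A. "ridge" → 2 vowels → Group A. "basil" → 2 vowels → Group A.

Group B, Group A, Group A, Group A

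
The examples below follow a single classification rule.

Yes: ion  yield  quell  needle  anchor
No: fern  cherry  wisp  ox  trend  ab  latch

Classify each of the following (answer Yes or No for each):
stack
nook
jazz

No, Yes, No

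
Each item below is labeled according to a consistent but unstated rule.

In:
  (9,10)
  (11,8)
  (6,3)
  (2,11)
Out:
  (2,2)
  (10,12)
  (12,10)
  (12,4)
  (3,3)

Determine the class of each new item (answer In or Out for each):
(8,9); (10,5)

In, In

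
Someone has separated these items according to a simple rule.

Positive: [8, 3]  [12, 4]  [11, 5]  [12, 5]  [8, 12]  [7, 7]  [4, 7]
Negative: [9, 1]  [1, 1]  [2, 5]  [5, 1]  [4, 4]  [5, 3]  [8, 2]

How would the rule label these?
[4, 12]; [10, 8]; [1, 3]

Positive, Positive, Negative

The pattern is that an item is 'Positive' exactly when: sum ≥ 11.
[4, 12] — 4+12 = 16, hence Positive. [10, 8] — 10+8 = 18, hence Positive. [1, 3] — 1+3 = 4, hence Negative.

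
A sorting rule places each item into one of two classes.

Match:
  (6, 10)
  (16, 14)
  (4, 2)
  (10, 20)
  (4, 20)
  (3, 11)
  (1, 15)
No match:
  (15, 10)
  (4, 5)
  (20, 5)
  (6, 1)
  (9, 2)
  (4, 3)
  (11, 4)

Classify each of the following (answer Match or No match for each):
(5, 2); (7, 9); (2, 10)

No match, Match, Match

Every 'Match' example satisfies: sum is even. None of the 'No match' examples do.
(5, 2) — 5+2 = 7, hence No match.
(7, 9) — 7+9 = 16, hence Match.
(2, 10) — 2+10 = 12, hence Match.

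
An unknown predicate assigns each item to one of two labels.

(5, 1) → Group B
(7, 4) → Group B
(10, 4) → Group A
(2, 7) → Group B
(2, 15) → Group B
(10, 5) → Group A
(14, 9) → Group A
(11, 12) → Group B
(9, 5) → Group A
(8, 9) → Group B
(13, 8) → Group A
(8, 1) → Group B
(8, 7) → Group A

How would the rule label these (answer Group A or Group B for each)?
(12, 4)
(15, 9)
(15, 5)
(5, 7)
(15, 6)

The classifier is using: first > second AND sum ≥ 14.

Group A, Group A, Group A, Group B, Group A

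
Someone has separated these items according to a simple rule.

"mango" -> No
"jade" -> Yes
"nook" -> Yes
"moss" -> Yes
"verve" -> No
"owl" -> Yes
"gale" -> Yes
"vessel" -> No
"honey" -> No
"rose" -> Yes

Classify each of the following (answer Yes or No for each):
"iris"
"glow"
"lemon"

The common property of the 'Yes' items is: length ≤ 4. No 'No' item has it.
"iris" → length 4 → Yes. "glow" → length 4 → Yes. "lemon" → length 5 → No.

Yes, Yes, No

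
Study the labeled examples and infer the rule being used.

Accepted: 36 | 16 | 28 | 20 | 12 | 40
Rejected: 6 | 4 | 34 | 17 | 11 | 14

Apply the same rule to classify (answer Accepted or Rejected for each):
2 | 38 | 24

Rejected, Rejected, Accepted

A rule that fits every label: multiple of 4 AND at least 6 — true of each 'Accepted' example, false of each 'Rejected' one.
2: 2 = 4·0 + 2, 2 < 6, doesn't qualify → Rejected.
38: 38 = 4·9 + 2, 38 ≥ 6, doesn't qualify → Rejected.
24: 24 = 4·6, 24 ≥ 6, passes → Accepted.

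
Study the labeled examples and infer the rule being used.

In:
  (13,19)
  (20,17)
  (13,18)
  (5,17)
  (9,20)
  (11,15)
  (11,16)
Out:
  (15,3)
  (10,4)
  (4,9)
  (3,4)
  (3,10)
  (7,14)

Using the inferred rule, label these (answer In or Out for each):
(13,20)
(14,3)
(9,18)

The common property of the 'In' items is: sum ≥ 22. No 'Out' item has it.
(13,20) — 13+20 = 33, hence In. (14,3) — 14+3 = 17, hence Out. (9,18) — 9+18 = 27, hence In.

In, Out, In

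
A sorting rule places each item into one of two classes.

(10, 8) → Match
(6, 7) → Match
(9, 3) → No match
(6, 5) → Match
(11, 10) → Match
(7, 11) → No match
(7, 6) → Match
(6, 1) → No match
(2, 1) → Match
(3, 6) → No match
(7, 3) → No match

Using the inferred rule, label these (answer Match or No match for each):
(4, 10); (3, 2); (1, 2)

No match, Match, Match

Rule: |first − second| ≤ 2. This holds for each 'Match' example and fails for each 'No match' one.
(4, 10): |4−10| = 6 — lacks this property, so No match. (3, 2): |3−2| = 1 — matches, so Match. (1, 2): |1−2| = 1 — matches, so Match.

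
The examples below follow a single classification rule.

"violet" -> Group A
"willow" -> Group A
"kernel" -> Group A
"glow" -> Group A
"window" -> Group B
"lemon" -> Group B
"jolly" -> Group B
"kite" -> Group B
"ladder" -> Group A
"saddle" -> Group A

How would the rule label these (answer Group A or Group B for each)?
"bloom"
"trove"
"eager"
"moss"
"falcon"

The distinguishing property — even length AND contains 'l' — holds for all the 'Group A' cases and none of the 'Group B' cases.
"bloom": length 5, has 'l' — doesn't qualify, so Group B. "trove": length 5, no 'l' — doesn't qualify, so Group B. "eager": length 5, no 'l' — doesn't qualify, so Group B. "moss": length 4, no 'l' — doesn't qualify, so Group B. "falcon": length 6, has 'l' — passes, so Group A.

Group B, Group B, Group B, Group B, Group A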